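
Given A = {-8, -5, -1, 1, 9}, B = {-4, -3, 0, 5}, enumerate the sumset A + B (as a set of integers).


A + B = {a + b : a ∈ A, b ∈ B}.
Enumerate all |A|·|B| = 5·4 = 20 pairs (a, b) and collect distinct sums.
a = -8: -8+-4=-12, -8+-3=-11, -8+0=-8, -8+5=-3
a = -5: -5+-4=-9, -5+-3=-8, -5+0=-5, -5+5=0
a = -1: -1+-4=-5, -1+-3=-4, -1+0=-1, -1+5=4
a = 1: 1+-4=-3, 1+-3=-2, 1+0=1, 1+5=6
a = 9: 9+-4=5, 9+-3=6, 9+0=9, 9+5=14
Collecting distinct sums: A + B = {-12, -11, -9, -8, -5, -4, -3, -2, -1, 0, 1, 4, 5, 6, 9, 14}
|A + B| = 16

A + B = {-12, -11, -9, -8, -5, -4, -3, -2, -1, 0, 1, 4, 5, 6, 9, 14}


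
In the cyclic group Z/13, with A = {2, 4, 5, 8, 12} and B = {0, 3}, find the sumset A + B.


Work in Z/13Z: reduce every sum a + b modulo 13.
Enumerate all 10 pairs:
a = 2: 2+0=2, 2+3=5
a = 4: 4+0=4, 4+3=7
a = 5: 5+0=5, 5+3=8
a = 8: 8+0=8, 8+3=11
a = 12: 12+0=12, 12+3=2
Distinct residues collected: {2, 4, 5, 7, 8, 11, 12}
|A + B| = 7 (out of 13 total residues).

A + B = {2, 4, 5, 7, 8, 11, 12}


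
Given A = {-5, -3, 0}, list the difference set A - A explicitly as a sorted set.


A - A = {a - a' : a, a' ∈ A}.
Compute a - a' for each ordered pair (a, a'):
a = -5: -5--5=0, -5--3=-2, -5-0=-5
a = -3: -3--5=2, -3--3=0, -3-0=-3
a = 0: 0--5=5, 0--3=3, 0-0=0
Collecting distinct values (and noting 0 appears from a-a):
A - A = {-5, -3, -2, 0, 2, 3, 5}
|A - A| = 7

A - A = {-5, -3, -2, 0, 2, 3, 5}


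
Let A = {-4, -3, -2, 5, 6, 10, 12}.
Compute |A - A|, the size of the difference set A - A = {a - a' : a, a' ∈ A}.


A - A = {a - a' : a, a' ∈ A}; |A| = 7.
Bounds: 2|A|-1 ≤ |A - A| ≤ |A|² - |A| + 1, i.e. 13 ≤ |A - A| ≤ 43.
Note: 0 ∈ A - A always (from a - a). The set is symmetric: if d ∈ A - A then -d ∈ A - A.
Enumerate nonzero differences d = a - a' with a > a' (then include -d):
Positive differences: {1, 2, 4, 5, 6, 7, 8, 9, 10, 12, 13, 14, 15, 16}
Full difference set: {0} ∪ (positive diffs) ∪ (negative diffs).
|A - A| = 1 + 2·14 = 29 (matches direct enumeration: 29).

|A - A| = 29


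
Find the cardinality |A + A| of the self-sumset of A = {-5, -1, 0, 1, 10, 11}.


A + A = {a + a' : a, a' ∈ A}; |A| = 6.
General bounds: 2|A| - 1 ≤ |A + A| ≤ |A|(|A|+1)/2, i.e. 11 ≤ |A + A| ≤ 21.
Lower bound 2|A|-1 is attained iff A is an arithmetic progression.
Enumerate sums a + a' for a ≤ a' (symmetric, so this suffices):
a = -5: -5+-5=-10, -5+-1=-6, -5+0=-5, -5+1=-4, -5+10=5, -5+11=6
a = -1: -1+-1=-2, -1+0=-1, -1+1=0, -1+10=9, -1+11=10
a = 0: 0+0=0, 0+1=1, 0+10=10, 0+11=11
a = 1: 1+1=2, 1+10=11, 1+11=12
a = 10: 10+10=20, 10+11=21
a = 11: 11+11=22
Distinct sums: {-10, -6, -5, -4, -2, -1, 0, 1, 2, 5, 6, 9, 10, 11, 12, 20, 21, 22}
|A + A| = 18

|A + A| = 18


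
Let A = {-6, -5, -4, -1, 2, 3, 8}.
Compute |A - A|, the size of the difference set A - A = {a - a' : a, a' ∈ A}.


A - A = {a - a' : a, a' ∈ A}; |A| = 7.
Bounds: 2|A|-1 ≤ |A - A| ≤ |A|² - |A| + 1, i.e. 13 ≤ |A - A| ≤ 43.
Note: 0 ∈ A - A always (from a - a). The set is symmetric: if d ∈ A - A then -d ∈ A - A.
Enumerate nonzero differences d = a - a' with a > a' (then include -d):
Positive differences: {1, 2, 3, 4, 5, 6, 7, 8, 9, 12, 13, 14}
Full difference set: {0} ∪ (positive diffs) ∪ (negative diffs).
|A - A| = 1 + 2·12 = 25 (matches direct enumeration: 25).

|A - A| = 25


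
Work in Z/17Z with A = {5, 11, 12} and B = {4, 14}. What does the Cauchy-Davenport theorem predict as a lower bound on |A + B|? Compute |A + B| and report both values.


Cauchy-Davenport: |A + B| ≥ min(p, |A| + |B| - 1) for A, B nonempty in Z/pZ.
|A| = 3, |B| = 2, p = 17.
CD lower bound = min(17, 3 + 2 - 1) = min(17, 4) = 4.
Compute A + B mod 17 directly:
a = 5: 5+4=9, 5+14=2
a = 11: 11+4=15, 11+14=8
a = 12: 12+4=16, 12+14=9
A + B = {2, 8, 9, 15, 16}, so |A + B| = 5.
Verify: 5 ≥ 4? Yes ✓.

CD lower bound = 4, actual |A + B| = 5.


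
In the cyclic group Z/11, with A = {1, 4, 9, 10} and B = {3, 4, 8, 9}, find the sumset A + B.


Work in Z/11Z: reduce every sum a + b modulo 11.
Enumerate all 16 pairs:
a = 1: 1+3=4, 1+4=5, 1+8=9, 1+9=10
a = 4: 4+3=7, 4+4=8, 4+8=1, 4+9=2
a = 9: 9+3=1, 9+4=2, 9+8=6, 9+9=7
a = 10: 10+3=2, 10+4=3, 10+8=7, 10+9=8
Distinct residues collected: {1, 2, 3, 4, 5, 6, 7, 8, 9, 10}
|A + B| = 10 (out of 11 total residues).

A + B = {1, 2, 3, 4, 5, 6, 7, 8, 9, 10}


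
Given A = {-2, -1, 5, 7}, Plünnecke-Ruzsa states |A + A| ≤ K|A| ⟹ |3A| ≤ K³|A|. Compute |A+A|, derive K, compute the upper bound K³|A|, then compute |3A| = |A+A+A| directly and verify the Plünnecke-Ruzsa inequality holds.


|A| = 4.
Step 1: Compute A + A by enumerating all 16 pairs.
A + A = {-4, -3, -2, 3, 4, 5, 6, 10, 12, 14}, so |A + A| = 10.
Step 2: Doubling constant K = |A + A|/|A| = 10/4 = 10/4 ≈ 2.5000.
Step 3: Plünnecke-Ruzsa gives |3A| ≤ K³·|A| = (2.5000)³ · 4 ≈ 62.5000.
Step 4: Compute 3A = A + A + A directly by enumerating all triples (a,b,c) ∈ A³; |3A| = 19.
Step 5: Check 19 ≤ 62.5000? Yes ✓.

K = 10/4, Plünnecke-Ruzsa bound K³|A| ≈ 62.5000, |3A| = 19, inequality holds.


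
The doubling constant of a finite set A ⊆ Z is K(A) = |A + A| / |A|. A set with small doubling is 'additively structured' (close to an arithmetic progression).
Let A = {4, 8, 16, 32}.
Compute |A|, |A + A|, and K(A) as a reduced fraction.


|A| = 4.
Compute A + A by enumerating all 16 pairs.
A + A = {8, 12, 16, 20, 24, 32, 36, 40, 48, 64}, so |A + A| = 10.
K = |A + A| / |A| = 10/4 = 5/2 ≈ 2.5000.
Reference: AP of size 4 gives K = 7/4 ≈ 1.7500; a fully generic set of size 4 gives K ≈ 2.5000.

|A| = 4, |A + A| = 10, K = 10/4 = 5/2.


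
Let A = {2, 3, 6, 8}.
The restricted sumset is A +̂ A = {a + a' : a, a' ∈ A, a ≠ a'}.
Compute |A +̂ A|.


Restricted sumset: A +̂ A = {a + a' : a ∈ A, a' ∈ A, a ≠ a'}.
Equivalently, take A + A and drop any sum 2a that is achievable ONLY as a + a for a ∈ A (i.e. sums representable only with equal summands).
Enumerate pairs (a, a') with a < a' (symmetric, so each unordered pair gives one sum; this covers all a ≠ a'):
  2 + 3 = 5
  2 + 6 = 8
  2 + 8 = 10
  3 + 6 = 9
  3 + 8 = 11
  6 + 8 = 14
Collected distinct sums: {5, 8, 9, 10, 11, 14}
|A +̂ A| = 6
(Reference bound: |A +̂ A| ≥ 2|A| - 3 for |A| ≥ 2, with |A| = 4 giving ≥ 5.)

|A +̂ A| = 6


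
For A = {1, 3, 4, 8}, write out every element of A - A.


A - A = {a - a' : a, a' ∈ A}.
Compute a - a' for each ordered pair (a, a'):
a = 1: 1-1=0, 1-3=-2, 1-4=-3, 1-8=-7
a = 3: 3-1=2, 3-3=0, 3-4=-1, 3-8=-5
a = 4: 4-1=3, 4-3=1, 4-4=0, 4-8=-4
a = 8: 8-1=7, 8-3=5, 8-4=4, 8-8=0
Collecting distinct values (and noting 0 appears from a-a):
A - A = {-7, -5, -4, -3, -2, -1, 0, 1, 2, 3, 4, 5, 7}
|A - A| = 13

A - A = {-7, -5, -4, -3, -2, -1, 0, 1, 2, 3, 4, 5, 7}


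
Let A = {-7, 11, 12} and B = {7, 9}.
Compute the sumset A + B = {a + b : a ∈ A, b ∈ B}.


A + B = {a + b : a ∈ A, b ∈ B}.
Enumerate all |A|·|B| = 3·2 = 6 pairs (a, b) and collect distinct sums.
a = -7: -7+7=0, -7+9=2
a = 11: 11+7=18, 11+9=20
a = 12: 12+7=19, 12+9=21
Collecting distinct sums: A + B = {0, 2, 18, 19, 20, 21}
|A + B| = 6

A + B = {0, 2, 18, 19, 20, 21}


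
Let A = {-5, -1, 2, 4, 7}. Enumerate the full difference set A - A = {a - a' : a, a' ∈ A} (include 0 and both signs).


A - A = {a - a' : a, a' ∈ A}.
Compute a - a' for each ordered pair (a, a'):
a = -5: -5--5=0, -5--1=-4, -5-2=-7, -5-4=-9, -5-7=-12
a = -1: -1--5=4, -1--1=0, -1-2=-3, -1-4=-5, -1-7=-8
a = 2: 2--5=7, 2--1=3, 2-2=0, 2-4=-2, 2-7=-5
a = 4: 4--5=9, 4--1=5, 4-2=2, 4-4=0, 4-7=-3
a = 7: 7--5=12, 7--1=8, 7-2=5, 7-4=3, 7-7=0
Collecting distinct values (and noting 0 appears from a-a):
A - A = {-12, -9, -8, -7, -5, -4, -3, -2, 0, 2, 3, 4, 5, 7, 8, 9, 12}
|A - A| = 17

A - A = {-12, -9, -8, -7, -5, -4, -3, -2, 0, 2, 3, 4, 5, 7, 8, 9, 12}


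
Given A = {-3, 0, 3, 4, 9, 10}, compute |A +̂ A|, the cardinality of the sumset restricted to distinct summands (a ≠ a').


Restricted sumset: A +̂ A = {a + a' : a ∈ A, a' ∈ A, a ≠ a'}.
Equivalently, take A + A and drop any sum 2a that is achievable ONLY as a + a for a ∈ A (i.e. sums representable only with equal summands).
Enumerate pairs (a, a') with a < a' (symmetric, so each unordered pair gives one sum; this covers all a ≠ a'):
  -3 + 0 = -3
  -3 + 3 = 0
  -3 + 4 = 1
  -3 + 9 = 6
  -3 + 10 = 7
  0 + 3 = 3
  0 + 4 = 4
  0 + 9 = 9
  0 + 10 = 10
  3 + 4 = 7
  3 + 9 = 12
  3 + 10 = 13
  4 + 9 = 13
  4 + 10 = 14
  9 + 10 = 19
Collected distinct sums: {-3, 0, 1, 3, 4, 6, 7, 9, 10, 12, 13, 14, 19}
|A +̂ A| = 13
(Reference bound: |A +̂ A| ≥ 2|A| - 3 for |A| ≥ 2, with |A| = 6 giving ≥ 9.)

|A +̂ A| = 13


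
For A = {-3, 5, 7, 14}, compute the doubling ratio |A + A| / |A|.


|A| = 4.
Compute A + A by enumerating all 16 pairs.
A + A = {-6, 2, 4, 10, 11, 12, 14, 19, 21, 28}, so |A + A| = 10.
K = |A + A| / |A| = 10/4 = 5/2 ≈ 2.5000.
Reference: AP of size 4 gives K = 7/4 ≈ 1.7500; a fully generic set of size 4 gives K ≈ 2.5000.

|A| = 4, |A + A| = 10, K = 10/4 = 5/2.


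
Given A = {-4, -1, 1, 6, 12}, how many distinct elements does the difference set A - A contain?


A - A = {a - a' : a, a' ∈ A}; |A| = 5.
Bounds: 2|A|-1 ≤ |A - A| ≤ |A|² - |A| + 1, i.e. 9 ≤ |A - A| ≤ 21.
Note: 0 ∈ A - A always (from a - a). The set is symmetric: if d ∈ A - A then -d ∈ A - A.
Enumerate nonzero differences d = a - a' with a > a' (then include -d):
Positive differences: {2, 3, 5, 6, 7, 10, 11, 13, 16}
Full difference set: {0} ∪ (positive diffs) ∪ (negative diffs).
|A - A| = 1 + 2·9 = 19 (matches direct enumeration: 19).

|A - A| = 19


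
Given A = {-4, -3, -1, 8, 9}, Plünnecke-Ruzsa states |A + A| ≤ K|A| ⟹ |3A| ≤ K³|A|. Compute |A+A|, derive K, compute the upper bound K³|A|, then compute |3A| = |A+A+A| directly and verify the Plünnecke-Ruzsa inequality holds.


|A| = 5.
Step 1: Compute A + A by enumerating all 25 pairs.
A + A = {-8, -7, -6, -5, -4, -2, 4, 5, 6, 7, 8, 16, 17, 18}, so |A + A| = 14.
Step 2: Doubling constant K = |A + A|/|A| = 14/5 = 14/5 ≈ 2.8000.
Step 3: Plünnecke-Ruzsa gives |3A| ≤ K³·|A| = (2.8000)³ · 5 ≈ 109.7600.
Step 4: Compute 3A = A + A + A directly by enumerating all triples (a,b,c) ∈ A³; |3A| = 27.
Step 5: Check 27 ≤ 109.7600? Yes ✓.

K = 14/5, Plünnecke-Ruzsa bound K³|A| ≈ 109.7600, |3A| = 27, inequality holds.


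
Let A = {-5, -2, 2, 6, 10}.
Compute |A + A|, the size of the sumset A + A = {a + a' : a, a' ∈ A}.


A + A = {a + a' : a, a' ∈ A}; |A| = 5.
General bounds: 2|A| - 1 ≤ |A + A| ≤ |A|(|A|+1)/2, i.e. 9 ≤ |A + A| ≤ 15.
Lower bound 2|A|-1 is attained iff A is an arithmetic progression.
Enumerate sums a + a' for a ≤ a' (symmetric, so this suffices):
a = -5: -5+-5=-10, -5+-2=-7, -5+2=-3, -5+6=1, -5+10=5
a = -2: -2+-2=-4, -2+2=0, -2+6=4, -2+10=8
a = 2: 2+2=4, 2+6=8, 2+10=12
a = 6: 6+6=12, 6+10=16
a = 10: 10+10=20
Distinct sums: {-10, -7, -4, -3, 0, 1, 4, 5, 8, 12, 16, 20}
|A + A| = 12

|A + A| = 12


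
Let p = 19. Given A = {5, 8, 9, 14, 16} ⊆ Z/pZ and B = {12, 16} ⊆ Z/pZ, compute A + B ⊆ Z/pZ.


Work in Z/19Z: reduce every sum a + b modulo 19.
Enumerate all 10 pairs:
a = 5: 5+12=17, 5+16=2
a = 8: 8+12=1, 8+16=5
a = 9: 9+12=2, 9+16=6
a = 14: 14+12=7, 14+16=11
a = 16: 16+12=9, 16+16=13
Distinct residues collected: {1, 2, 5, 6, 7, 9, 11, 13, 17}
|A + B| = 9 (out of 19 total residues).

A + B = {1, 2, 5, 6, 7, 9, 11, 13, 17}


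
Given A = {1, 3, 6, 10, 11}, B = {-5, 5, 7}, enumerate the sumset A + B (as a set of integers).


A + B = {a + b : a ∈ A, b ∈ B}.
Enumerate all |A|·|B| = 5·3 = 15 pairs (a, b) and collect distinct sums.
a = 1: 1+-5=-4, 1+5=6, 1+7=8
a = 3: 3+-5=-2, 3+5=8, 3+7=10
a = 6: 6+-5=1, 6+5=11, 6+7=13
a = 10: 10+-5=5, 10+5=15, 10+7=17
a = 11: 11+-5=6, 11+5=16, 11+7=18
Collecting distinct sums: A + B = {-4, -2, 1, 5, 6, 8, 10, 11, 13, 15, 16, 17, 18}
|A + B| = 13

A + B = {-4, -2, 1, 5, 6, 8, 10, 11, 13, 15, 16, 17, 18}


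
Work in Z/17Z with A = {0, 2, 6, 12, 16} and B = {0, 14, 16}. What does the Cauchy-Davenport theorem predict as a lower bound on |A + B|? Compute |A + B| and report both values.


Cauchy-Davenport: |A + B| ≥ min(p, |A| + |B| - 1) for A, B nonempty in Z/pZ.
|A| = 5, |B| = 3, p = 17.
CD lower bound = min(17, 5 + 3 - 1) = min(17, 7) = 7.
Compute A + B mod 17 directly:
a = 0: 0+0=0, 0+14=14, 0+16=16
a = 2: 2+0=2, 2+14=16, 2+16=1
a = 6: 6+0=6, 6+14=3, 6+16=5
a = 12: 12+0=12, 12+14=9, 12+16=11
a = 16: 16+0=16, 16+14=13, 16+16=15
A + B = {0, 1, 2, 3, 5, 6, 9, 11, 12, 13, 14, 15, 16}, so |A + B| = 13.
Verify: 13 ≥ 7? Yes ✓.

CD lower bound = 7, actual |A + B| = 13.


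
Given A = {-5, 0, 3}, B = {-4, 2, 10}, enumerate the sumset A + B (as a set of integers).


A + B = {a + b : a ∈ A, b ∈ B}.
Enumerate all |A|·|B| = 3·3 = 9 pairs (a, b) and collect distinct sums.
a = -5: -5+-4=-9, -5+2=-3, -5+10=5
a = 0: 0+-4=-4, 0+2=2, 0+10=10
a = 3: 3+-4=-1, 3+2=5, 3+10=13
Collecting distinct sums: A + B = {-9, -4, -3, -1, 2, 5, 10, 13}
|A + B| = 8

A + B = {-9, -4, -3, -1, 2, 5, 10, 13}


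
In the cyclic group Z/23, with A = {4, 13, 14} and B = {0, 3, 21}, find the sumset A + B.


Work in Z/23Z: reduce every sum a + b modulo 23.
Enumerate all 9 pairs:
a = 4: 4+0=4, 4+3=7, 4+21=2
a = 13: 13+0=13, 13+3=16, 13+21=11
a = 14: 14+0=14, 14+3=17, 14+21=12
Distinct residues collected: {2, 4, 7, 11, 12, 13, 14, 16, 17}
|A + B| = 9 (out of 23 total residues).

A + B = {2, 4, 7, 11, 12, 13, 14, 16, 17}


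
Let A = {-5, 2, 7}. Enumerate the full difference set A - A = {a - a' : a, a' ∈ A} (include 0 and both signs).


A - A = {a - a' : a, a' ∈ A}.
Compute a - a' for each ordered pair (a, a'):
a = -5: -5--5=0, -5-2=-7, -5-7=-12
a = 2: 2--5=7, 2-2=0, 2-7=-5
a = 7: 7--5=12, 7-2=5, 7-7=0
Collecting distinct values (and noting 0 appears from a-a):
A - A = {-12, -7, -5, 0, 5, 7, 12}
|A - A| = 7

A - A = {-12, -7, -5, 0, 5, 7, 12}


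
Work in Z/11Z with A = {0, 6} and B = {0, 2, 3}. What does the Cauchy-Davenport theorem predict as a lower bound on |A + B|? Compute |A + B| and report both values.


Cauchy-Davenport: |A + B| ≥ min(p, |A| + |B| - 1) for A, B nonempty in Z/pZ.
|A| = 2, |B| = 3, p = 11.
CD lower bound = min(11, 2 + 3 - 1) = min(11, 4) = 4.
Compute A + B mod 11 directly:
a = 0: 0+0=0, 0+2=2, 0+3=3
a = 6: 6+0=6, 6+2=8, 6+3=9
A + B = {0, 2, 3, 6, 8, 9}, so |A + B| = 6.
Verify: 6 ≥ 4? Yes ✓.

CD lower bound = 4, actual |A + B| = 6.


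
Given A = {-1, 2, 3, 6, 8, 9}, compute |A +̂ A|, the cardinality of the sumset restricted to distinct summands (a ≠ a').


Restricted sumset: A +̂ A = {a + a' : a ∈ A, a' ∈ A, a ≠ a'}.
Equivalently, take A + A and drop any sum 2a that is achievable ONLY as a + a for a ∈ A (i.e. sums representable only with equal summands).
Enumerate pairs (a, a') with a < a' (symmetric, so each unordered pair gives one sum; this covers all a ≠ a'):
  -1 + 2 = 1
  -1 + 3 = 2
  -1 + 6 = 5
  -1 + 8 = 7
  -1 + 9 = 8
  2 + 3 = 5
  2 + 6 = 8
  2 + 8 = 10
  2 + 9 = 11
  3 + 6 = 9
  3 + 8 = 11
  3 + 9 = 12
  6 + 8 = 14
  6 + 9 = 15
  8 + 9 = 17
Collected distinct sums: {1, 2, 5, 7, 8, 9, 10, 11, 12, 14, 15, 17}
|A +̂ A| = 12
(Reference bound: |A +̂ A| ≥ 2|A| - 3 for |A| ≥ 2, with |A| = 6 giving ≥ 9.)

|A +̂ A| = 12


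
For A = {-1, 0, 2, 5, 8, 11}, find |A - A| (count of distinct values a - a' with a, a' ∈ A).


A - A = {a - a' : a, a' ∈ A}; |A| = 6.
Bounds: 2|A|-1 ≤ |A - A| ≤ |A|² - |A| + 1, i.e. 11 ≤ |A - A| ≤ 31.
Note: 0 ∈ A - A always (from a - a). The set is symmetric: if d ∈ A - A then -d ∈ A - A.
Enumerate nonzero differences d = a - a' with a > a' (then include -d):
Positive differences: {1, 2, 3, 5, 6, 8, 9, 11, 12}
Full difference set: {0} ∪ (positive diffs) ∪ (negative diffs).
|A - A| = 1 + 2·9 = 19 (matches direct enumeration: 19).

|A - A| = 19


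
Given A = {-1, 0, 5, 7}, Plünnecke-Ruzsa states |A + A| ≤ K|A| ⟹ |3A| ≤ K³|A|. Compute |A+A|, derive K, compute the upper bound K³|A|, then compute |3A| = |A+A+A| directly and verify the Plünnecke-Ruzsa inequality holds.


|A| = 4.
Step 1: Compute A + A by enumerating all 16 pairs.
A + A = {-2, -1, 0, 4, 5, 6, 7, 10, 12, 14}, so |A + A| = 10.
Step 2: Doubling constant K = |A + A|/|A| = 10/4 = 10/4 ≈ 2.5000.
Step 3: Plünnecke-Ruzsa gives |3A| ≤ K³·|A| = (2.5000)³ · 4 ≈ 62.5000.
Step 4: Compute 3A = A + A + A directly by enumerating all triples (a,b,c) ∈ A³; |3A| = 19.
Step 5: Check 19 ≤ 62.5000? Yes ✓.

K = 10/4, Plünnecke-Ruzsa bound K³|A| ≈ 62.5000, |3A| = 19, inequality holds.


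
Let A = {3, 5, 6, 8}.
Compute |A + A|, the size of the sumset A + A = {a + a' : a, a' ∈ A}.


A + A = {a + a' : a, a' ∈ A}; |A| = 4.
General bounds: 2|A| - 1 ≤ |A + A| ≤ |A|(|A|+1)/2, i.e. 7 ≤ |A + A| ≤ 10.
Lower bound 2|A|-1 is attained iff A is an arithmetic progression.
Enumerate sums a + a' for a ≤ a' (symmetric, so this suffices):
a = 3: 3+3=6, 3+5=8, 3+6=9, 3+8=11
a = 5: 5+5=10, 5+6=11, 5+8=13
a = 6: 6+6=12, 6+8=14
a = 8: 8+8=16
Distinct sums: {6, 8, 9, 10, 11, 12, 13, 14, 16}
|A + A| = 9

|A + A| = 9


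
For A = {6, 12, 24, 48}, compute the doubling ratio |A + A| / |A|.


|A| = 4.
Compute A + A by enumerating all 16 pairs.
A + A = {12, 18, 24, 30, 36, 48, 54, 60, 72, 96}, so |A + A| = 10.
K = |A + A| / |A| = 10/4 = 5/2 ≈ 2.5000.
Reference: AP of size 4 gives K = 7/4 ≈ 1.7500; a fully generic set of size 4 gives K ≈ 2.5000.

|A| = 4, |A + A| = 10, K = 10/4 = 5/2.


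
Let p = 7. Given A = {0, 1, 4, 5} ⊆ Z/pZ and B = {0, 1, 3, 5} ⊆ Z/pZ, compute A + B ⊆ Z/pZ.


Work in Z/7Z: reduce every sum a + b modulo 7.
Enumerate all 16 pairs:
a = 0: 0+0=0, 0+1=1, 0+3=3, 0+5=5
a = 1: 1+0=1, 1+1=2, 1+3=4, 1+5=6
a = 4: 4+0=4, 4+1=5, 4+3=0, 4+5=2
a = 5: 5+0=5, 5+1=6, 5+3=1, 5+5=3
Distinct residues collected: {0, 1, 2, 3, 4, 5, 6}
|A + B| = 7 (out of 7 total residues).

A + B = {0, 1, 2, 3, 4, 5, 6}


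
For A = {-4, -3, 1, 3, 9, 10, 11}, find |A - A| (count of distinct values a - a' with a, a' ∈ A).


A - A = {a - a' : a, a' ∈ A}; |A| = 7.
Bounds: 2|A|-1 ≤ |A - A| ≤ |A|² - |A| + 1, i.e. 13 ≤ |A - A| ≤ 43.
Note: 0 ∈ A - A always (from a - a). The set is symmetric: if d ∈ A - A then -d ∈ A - A.
Enumerate nonzero differences d = a - a' with a > a' (then include -d):
Positive differences: {1, 2, 4, 5, 6, 7, 8, 9, 10, 12, 13, 14, 15}
Full difference set: {0} ∪ (positive diffs) ∪ (negative diffs).
|A - A| = 1 + 2·13 = 27 (matches direct enumeration: 27).

|A - A| = 27


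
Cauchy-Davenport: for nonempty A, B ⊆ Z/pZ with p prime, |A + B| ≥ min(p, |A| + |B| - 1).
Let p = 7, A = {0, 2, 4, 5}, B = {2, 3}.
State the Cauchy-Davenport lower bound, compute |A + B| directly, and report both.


Cauchy-Davenport: |A + B| ≥ min(p, |A| + |B| - 1) for A, B nonempty in Z/pZ.
|A| = 4, |B| = 2, p = 7.
CD lower bound = min(7, 4 + 2 - 1) = min(7, 5) = 5.
Compute A + B mod 7 directly:
a = 0: 0+2=2, 0+3=3
a = 2: 2+2=4, 2+3=5
a = 4: 4+2=6, 4+3=0
a = 5: 5+2=0, 5+3=1
A + B = {0, 1, 2, 3, 4, 5, 6}, so |A + B| = 7.
Verify: 7 ≥ 5? Yes ✓.

CD lower bound = 5, actual |A + B| = 7.


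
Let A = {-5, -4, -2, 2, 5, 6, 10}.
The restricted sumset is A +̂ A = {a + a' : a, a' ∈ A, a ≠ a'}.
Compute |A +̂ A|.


Restricted sumset: A +̂ A = {a + a' : a ∈ A, a' ∈ A, a ≠ a'}.
Equivalently, take A + A and drop any sum 2a that is achievable ONLY as a + a for a ∈ A (i.e. sums representable only with equal summands).
Enumerate pairs (a, a') with a < a' (symmetric, so each unordered pair gives one sum; this covers all a ≠ a'):
  -5 + -4 = -9
  -5 + -2 = -7
  -5 + 2 = -3
  -5 + 5 = 0
  -5 + 6 = 1
  -5 + 10 = 5
  -4 + -2 = -6
  -4 + 2 = -2
  -4 + 5 = 1
  -4 + 6 = 2
  -4 + 10 = 6
  -2 + 2 = 0
  -2 + 5 = 3
  -2 + 6 = 4
  -2 + 10 = 8
  2 + 5 = 7
  2 + 6 = 8
  2 + 10 = 12
  5 + 6 = 11
  5 + 10 = 15
  6 + 10 = 16
Collected distinct sums: {-9, -7, -6, -3, -2, 0, 1, 2, 3, 4, 5, 6, 7, 8, 11, 12, 15, 16}
|A +̂ A| = 18
(Reference bound: |A +̂ A| ≥ 2|A| - 3 for |A| ≥ 2, with |A| = 7 giving ≥ 11.)

|A +̂ A| = 18


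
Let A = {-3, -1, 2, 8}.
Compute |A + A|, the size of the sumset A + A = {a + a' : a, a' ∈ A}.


A + A = {a + a' : a, a' ∈ A}; |A| = 4.
General bounds: 2|A| - 1 ≤ |A + A| ≤ |A|(|A|+1)/2, i.e. 7 ≤ |A + A| ≤ 10.
Lower bound 2|A|-1 is attained iff A is an arithmetic progression.
Enumerate sums a + a' for a ≤ a' (symmetric, so this suffices):
a = -3: -3+-3=-6, -3+-1=-4, -3+2=-1, -3+8=5
a = -1: -1+-1=-2, -1+2=1, -1+8=7
a = 2: 2+2=4, 2+8=10
a = 8: 8+8=16
Distinct sums: {-6, -4, -2, -1, 1, 4, 5, 7, 10, 16}
|A + A| = 10

|A + A| = 10


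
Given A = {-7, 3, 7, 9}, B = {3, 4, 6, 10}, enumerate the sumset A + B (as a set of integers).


A + B = {a + b : a ∈ A, b ∈ B}.
Enumerate all |A|·|B| = 4·4 = 16 pairs (a, b) and collect distinct sums.
a = -7: -7+3=-4, -7+4=-3, -7+6=-1, -7+10=3
a = 3: 3+3=6, 3+4=7, 3+6=9, 3+10=13
a = 7: 7+3=10, 7+4=11, 7+6=13, 7+10=17
a = 9: 9+3=12, 9+4=13, 9+6=15, 9+10=19
Collecting distinct sums: A + B = {-4, -3, -1, 3, 6, 7, 9, 10, 11, 12, 13, 15, 17, 19}
|A + B| = 14

A + B = {-4, -3, -1, 3, 6, 7, 9, 10, 11, 12, 13, 15, 17, 19}


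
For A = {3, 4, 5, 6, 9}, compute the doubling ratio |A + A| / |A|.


|A| = 5.
Compute A + A by enumerating all 25 pairs.
A + A = {6, 7, 8, 9, 10, 11, 12, 13, 14, 15, 18}, so |A + A| = 11.
K = |A + A| / |A| = 11/5 (already in lowest terms) ≈ 2.2000.
Reference: AP of size 5 gives K = 9/5 ≈ 1.8000; a fully generic set of size 5 gives K ≈ 3.0000.

|A| = 5, |A + A| = 11, K = 11/5.


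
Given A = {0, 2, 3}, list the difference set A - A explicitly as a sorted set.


A - A = {a - a' : a, a' ∈ A}.
Compute a - a' for each ordered pair (a, a'):
a = 0: 0-0=0, 0-2=-2, 0-3=-3
a = 2: 2-0=2, 2-2=0, 2-3=-1
a = 3: 3-0=3, 3-2=1, 3-3=0
Collecting distinct values (and noting 0 appears from a-a):
A - A = {-3, -2, -1, 0, 1, 2, 3}
|A - A| = 7

A - A = {-3, -2, -1, 0, 1, 2, 3}


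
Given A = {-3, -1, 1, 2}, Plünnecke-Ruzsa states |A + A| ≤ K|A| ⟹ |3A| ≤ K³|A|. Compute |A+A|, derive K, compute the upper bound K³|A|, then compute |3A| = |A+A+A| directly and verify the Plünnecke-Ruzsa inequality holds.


|A| = 4.
Step 1: Compute A + A by enumerating all 16 pairs.
A + A = {-6, -4, -2, -1, 0, 1, 2, 3, 4}, so |A + A| = 9.
Step 2: Doubling constant K = |A + A|/|A| = 9/4 = 9/4 ≈ 2.2500.
Step 3: Plünnecke-Ruzsa gives |3A| ≤ K³·|A| = (2.2500)³ · 4 ≈ 45.5625.
Step 4: Compute 3A = A + A + A directly by enumerating all triples (a,b,c) ∈ A³; |3A| = 14.
Step 5: Check 14 ≤ 45.5625? Yes ✓.

K = 9/4, Plünnecke-Ruzsa bound K³|A| ≈ 45.5625, |3A| = 14, inequality holds.


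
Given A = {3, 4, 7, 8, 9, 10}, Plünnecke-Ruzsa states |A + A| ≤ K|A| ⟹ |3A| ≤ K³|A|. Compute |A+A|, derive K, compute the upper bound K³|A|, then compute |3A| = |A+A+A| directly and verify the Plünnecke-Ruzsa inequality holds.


|A| = 6.
Step 1: Compute A + A by enumerating all 36 pairs.
A + A = {6, 7, 8, 10, 11, 12, 13, 14, 15, 16, 17, 18, 19, 20}, so |A + A| = 14.
Step 2: Doubling constant K = |A + A|/|A| = 14/6 = 14/6 ≈ 2.3333.
Step 3: Plünnecke-Ruzsa gives |3A| ≤ K³·|A| = (2.3333)³ · 6 ≈ 76.2222.
Step 4: Compute 3A = A + A + A directly by enumerating all triples (a,b,c) ∈ A³; |3A| = 22.
Step 5: Check 22 ≤ 76.2222? Yes ✓.

K = 14/6, Plünnecke-Ruzsa bound K³|A| ≈ 76.2222, |3A| = 22, inequality holds.


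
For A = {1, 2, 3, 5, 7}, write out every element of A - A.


A - A = {a - a' : a, a' ∈ A}.
Compute a - a' for each ordered pair (a, a'):
a = 1: 1-1=0, 1-2=-1, 1-3=-2, 1-5=-4, 1-7=-6
a = 2: 2-1=1, 2-2=0, 2-3=-1, 2-5=-3, 2-7=-5
a = 3: 3-1=2, 3-2=1, 3-3=0, 3-5=-2, 3-7=-4
a = 5: 5-1=4, 5-2=3, 5-3=2, 5-5=0, 5-7=-2
a = 7: 7-1=6, 7-2=5, 7-3=4, 7-5=2, 7-7=0
Collecting distinct values (and noting 0 appears from a-a):
A - A = {-6, -5, -4, -3, -2, -1, 0, 1, 2, 3, 4, 5, 6}
|A - A| = 13

A - A = {-6, -5, -4, -3, -2, -1, 0, 1, 2, 3, 4, 5, 6}


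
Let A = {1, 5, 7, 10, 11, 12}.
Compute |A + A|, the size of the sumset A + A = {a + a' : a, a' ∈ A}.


A + A = {a + a' : a, a' ∈ A}; |A| = 6.
General bounds: 2|A| - 1 ≤ |A + A| ≤ |A|(|A|+1)/2, i.e. 11 ≤ |A + A| ≤ 21.
Lower bound 2|A|-1 is attained iff A is an arithmetic progression.
Enumerate sums a + a' for a ≤ a' (symmetric, so this suffices):
a = 1: 1+1=2, 1+5=6, 1+7=8, 1+10=11, 1+11=12, 1+12=13
a = 5: 5+5=10, 5+7=12, 5+10=15, 5+11=16, 5+12=17
a = 7: 7+7=14, 7+10=17, 7+11=18, 7+12=19
a = 10: 10+10=20, 10+11=21, 10+12=22
a = 11: 11+11=22, 11+12=23
a = 12: 12+12=24
Distinct sums: {2, 6, 8, 10, 11, 12, 13, 14, 15, 16, 17, 18, 19, 20, 21, 22, 23, 24}
|A + A| = 18

|A + A| = 18


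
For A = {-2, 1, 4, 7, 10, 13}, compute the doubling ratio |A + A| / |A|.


|A| = 6.
Compute A + A by enumerating all 36 pairs.
A + A = {-4, -1, 2, 5, 8, 11, 14, 17, 20, 23, 26}, so |A + A| = 11.
K = |A + A| / |A| = 11/6 (already in lowest terms) ≈ 1.8333.
Reference: AP of size 6 gives K = 11/6 ≈ 1.8333; a fully generic set of size 6 gives K ≈ 3.5000.

|A| = 6, |A + A| = 11, K = 11/6.


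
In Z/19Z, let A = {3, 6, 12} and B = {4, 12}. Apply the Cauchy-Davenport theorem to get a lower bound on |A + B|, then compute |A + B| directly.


Cauchy-Davenport: |A + B| ≥ min(p, |A| + |B| - 1) for A, B nonempty in Z/pZ.
|A| = 3, |B| = 2, p = 19.
CD lower bound = min(19, 3 + 2 - 1) = min(19, 4) = 4.
Compute A + B mod 19 directly:
a = 3: 3+4=7, 3+12=15
a = 6: 6+4=10, 6+12=18
a = 12: 12+4=16, 12+12=5
A + B = {5, 7, 10, 15, 16, 18}, so |A + B| = 6.
Verify: 6 ≥ 4? Yes ✓.

CD lower bound = 4, actual |A + B| = 6.


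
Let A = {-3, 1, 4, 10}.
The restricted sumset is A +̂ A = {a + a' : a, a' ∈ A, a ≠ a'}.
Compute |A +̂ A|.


Restricted sumset: A +̂ A = {a + a' : a ∈ A, a' ∈ A, a ≠ a'}.
Equivalently, take A + A and drop any sum 2a that is achievable ONLY as a + a for a ∈ A (i.e. sums representable only with equal summands).
Enumerate pairs (a, a') with a < a' (symmetric, so each unordered pair gives one sum; this covers all a ≠ a'):
  -3 + 1 = -2
  -3 + 4 = 1
  -3 + 10 = 7
  1 + 4 = 5
  1 + 10 = 11
  4 + 10 = 14
Collected distinct sums: {-2, 1, 5, 7, 11, 14}
|A +̂ A| = 6
(Reference bound: |A +̂ A| ≥ 2|A| - 3 for |A| ≥ 2, with |A| = 4 giving ≥ 5.)

|A +̂ A| = 6


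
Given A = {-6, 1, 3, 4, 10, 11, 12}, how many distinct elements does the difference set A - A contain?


A - A = {a - a' : a, a' ∈ A}; |A| = 7.
Bounds: 2|A|-1 ≤ |A - A| ≤ |A|² - |A| + 1, i.e. 13 ≤ |A - A| ≤ 43.
Note: 0 ∈ A - A always (from a - a). The set is symmetric: if d ∈ A - A then -d ∈ A - A.
Enumerate nonzero differences d = a - a' with a > a' (then include -d):
Positive differences: {1, 2, 3, 6, 7, 8, 9, 10, 11, 16, 17, 18}
Full difference set: {0} ∪ (positive diffs) ∪ (negative diffs).
|A - A| = 1 + 2·12 = 25 (matches direct enumeration: 25).

|A - A| = 25


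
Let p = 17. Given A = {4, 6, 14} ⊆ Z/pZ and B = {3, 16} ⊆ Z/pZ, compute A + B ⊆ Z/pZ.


Work in Z/17Z: reduce every sum a + b modulo 17.
Enumerate all 6 pairs:
a = 4: 4+3=7, 4+16=3
a = 6: 6+3=9, 6+16=5
a = 14: 14+3=0, 14+16=13
Distinct residues collected: {0, 3, 5, 7, 9, 13}
|A + B| = 6 (out of 17 total residues).

A + B = {0, 3, 5, 7, 9, 13}


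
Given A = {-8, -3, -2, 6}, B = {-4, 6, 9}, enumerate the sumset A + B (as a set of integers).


A + B = {a + b : a ∈ A, b ∈ B}.
Enumerate all |A|·|B| = 4·3 = 12 pairs (a, b) and collect distinct sums.
a = -8: -8+-4=-12, -8+6=-2, -8+9=1
a = -3: -3+-4=-7, -3+6=3, -3+9=6
a = -2: -2+-4=-6, -2+6=4, -2+9=7
a = 6: 6+-4=2, 6+6=12, 6+9=15
Collecting distinct sums: A + B = {-12, -7, -6, -2, 1, 2, 3, 4, 6, 7, 12, 15}
|A + B| = 12

A + B = {-12, -7, -6, -2, 1, 2, 3, 4, 6, 7, 12, 15}


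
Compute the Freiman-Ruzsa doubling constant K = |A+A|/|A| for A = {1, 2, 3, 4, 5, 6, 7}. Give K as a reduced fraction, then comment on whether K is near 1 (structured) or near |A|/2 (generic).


|A| = 7.
Compute A + A by enumerating all 49 pairs.
A + A = {2, 3, 4, 5, 6, 7, 8, 9, 10, 11, 12, 13, 14}, so |A + A| = 13.
K = |A + A| / |A| = 13/7 (already in lowest terms) ≈ 1.8571.
Reference: AP of size 7 gives K = 13/7 ≈ 1.8571; a fully generic set of size 7 gives K ≈ 4.0000.

|A| = 7, |A + A| = 13, K = 13/7.


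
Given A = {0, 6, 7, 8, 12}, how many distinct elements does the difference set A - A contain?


A - A = {a - a' : a, a' ∈ A}; |A| = 5.
Bounds: 2|A|-1 ≤ |A - A| ≤ |A|² - |A| + 1, i.e. 9 ≤ |A - A| ≤ 21.
Note: 0 ∈ A - A always (from a - a). The set is symmetric: if d ∈ A - A then -d ∈ A - A.
Enumerate nonzero differences d = a - a' with a > a' (then include -d):
Positive differences: {1, 2, 4, 5, 6, 7, 8, 12}
Full difference set: {0} ∪ (positive diffs) ∪ (negative diffs).
|A - A| = 1 + 2·8 = 17 (matches direct enumeration: 17).

|A - A| = 17


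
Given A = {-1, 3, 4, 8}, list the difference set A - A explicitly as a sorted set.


A - A = {a - a' : a, a' ∈ A}.
Compute a - a' for each ordered pair (a, a'):
a = -1: -1--1=0, -1-3=-4, -1-4=-5, -1-8=-9
a = 3: 3--1=4, 3-3=0, 3-4=-1, 3-8=-5
a = 4: 4--1=5, 4-3=1, 4-4=0, 4-8=-4
a = 8: 8--1=9, 8-3=5, 8-4=4, 8-8=0
Collecting distinct values (and noting 0 appears from a-a):
A - A = {-9, -5, -4, -1, 0, 1, 4, 5, 9}
|A - A| = 9

A - A = {-9, -5, -4, -1, 0, 1, 4, 5, 9}


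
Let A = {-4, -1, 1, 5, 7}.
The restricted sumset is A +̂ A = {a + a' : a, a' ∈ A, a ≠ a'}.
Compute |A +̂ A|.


Restricted sumset: A +̂ A = {a + a' : a ∈ A, a' ∈ A, a ≠ a'}.
Equivalently, take A + A and drop any sum 2a that is achievable ONLY as a + a for a ∈ A (i.e. sums representable only with equal summands).
Enumerate pairs (a, a') with a < a' (symmetric, so each unordered pair gives one sum; this covers all a ≠ a'):
  -4 + -1 = -5
  -4 + 1 = -3
  -4 + 5 = 1
  -4 + 7 = 3
  -1 + 1 = 0
  -1 + 5 = 4
  -1 + 7 = 6
  1 + 5 = 6
  1 + 7 = 8
  5 + 7 = 12
Collected distinct sums: {-5, -3, 0, 1, 3, 4, 6, 8, 12}
|A +̂ A| = 9
(Reference bound: |A +̂ A| ≥ 2|A| - 3 for |A| ≥ 2, with |A| = 5 giving ≥ 7.)

|A +̂ A| = 9


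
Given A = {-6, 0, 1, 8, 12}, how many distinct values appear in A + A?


A + A = {a + a' : a, a' ∈ A}; |A| = 5.
General bounds: 2|A| - 1 ≤ |A + A| ≤ |A|(|A|+1)/2, i.e. 9 ≤ |A + A| ≤ 15.
Lower bound 2|A|-1 is attained iff A is an arithmetic progression.
Enumerate sums a + a' for a ≤ a' (symmetric, so this suffices):
a = -6: -6+-6=-12, -6+0=-6, -6+1=-5, -6+8=2, -6+12=6
a = 0: 0+0=0, 0+1=1, 0+8=8, 0+12=12
a = 1: 1+1=2, 1+8=9, 1+12=13
a = 8: 8+8=16, 8+12=20
a = 12: 12+12=24
Distinct sums: {-12, -6, -5, 0, 1, 2, 6, 8, 9, 12, 13, 16, 20, 24}
|A + A| = 14

|A + A| = 14


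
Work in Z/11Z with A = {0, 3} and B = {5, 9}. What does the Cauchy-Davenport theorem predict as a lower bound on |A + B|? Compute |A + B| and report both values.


Cauchy-Davenport: |A + B| ≥ min(p, |A| + |B| - 1) for A, B nonempty in Z/pZ.
|A| = 2, |B| = 2, p = 11.
CD lower bound = min(11, 2 + 2 - 1) = min(11, 3) = 3.
Compute A + B mod 11 directly:
a = 0: 0+5=5, 0+9=9
a = 3: 3+5=8, 3+9=1
A + B = {1, 5, 8, 9}, so |A + B| = 4.
Verify: 4 ≥ 3? Yes ✓.

CD lower bound = 3, actual |A + B| = 4.


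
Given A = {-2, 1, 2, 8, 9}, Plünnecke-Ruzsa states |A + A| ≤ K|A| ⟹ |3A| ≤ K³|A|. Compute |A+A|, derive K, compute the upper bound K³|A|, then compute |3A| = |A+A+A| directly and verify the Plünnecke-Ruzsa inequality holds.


|A| = 5.
Step 1: Compute A + A by enumerating all 25 pairs.
A + A = {-4, -1, 0, 2, 3, 4, 6, 7, 9, 10, 11, 16, 17, 18}, so |A + A| = 14.
Step 2: Doubling constant K = |A + A|/|A| = 14/5 = 14/5 ≈ 2.8000.
Step 3: Plünnecke-Ruzsa gives |3A| ≤ K³·|A| = (2.8000)³ · 5 ≈ 109.7600.
Step 4: Compute 3A = A + A + A directly by enumerating all triples (a,b,c) ∈ A³; |3A| = 28.
Step 5: Check 28 ≤ 109.7600? Yes ✓.

K = 14/5, Plünnecke-Ruzsa bound K³|A| ≈ 109.7600, |3A| = 28, inequality holds.


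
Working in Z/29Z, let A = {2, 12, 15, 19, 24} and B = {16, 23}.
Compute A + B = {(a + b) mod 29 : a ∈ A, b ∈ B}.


Work in Z/29Z: reduce every sum a + b modulo 29.
Enumerate all 10 pairs:
a = 2: 2+16=18, 2+23=25
a = 12: 12+16=28, 12+23=6
a = 15: 15+16=2, 15+23=9
a = 19: 19+16=6, 19+23=13
a = 24: 24+16=11, 24+23=18
Distinct residues collected: {2, 6, 9, 11, 13, 18, 25, 28}
|A + B| = 8 (out of 29 total residues).

A + B = {2, 6, 9, 11, 13, 18, 25, 28}


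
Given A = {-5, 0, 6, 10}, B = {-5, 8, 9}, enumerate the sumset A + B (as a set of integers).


A + B = {a + b : a ∈ A, b ∈ B}.
Enumerate all |A|·|B| = 4·3 = 12 pairs (a, b) and collect distinct sums.
a = -5: -5+-5=-10, -5+8=3, -5+9=4
a = 0: 0+-5=-5, 0+8=8, 0+9=9
a = 6: 6+-5=1, 6+8=14, 6+9=15
a = 10: 10+-5=5, 10+8=18, 10+9=19
Collecting distinct sums: A + B = {-10, -5, 1, 3, 4, 5, 8, 9, 14, 15, 18, 19}
|A + B| = 12

A + B = {-10, -5, 1, 3, 4, 5, 8, 9, 14, 15, 18, 19}


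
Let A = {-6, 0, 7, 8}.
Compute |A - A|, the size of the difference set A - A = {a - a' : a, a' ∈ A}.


A - A = {a - a' : a, a' ∈ A}; |A| = 4.
Bounds: 2|A|-1 ≤ |A - A| ≤ |A|² - |A| + 1, i.e. 7 ≤ |A - A| ≤ 13.
Note: 0 ∈ A - A always (from a - a). The set is symmetric: if d ∈ A - A then -d ∈ A - A.
Enumerate nonzero differences d = a - a' with a > a' (then include -d):
Positive differences: {1, 6, 7, 8, 13, 14}
Full difference set: {0} ∪ (positive diffs) ∪ (negative diffs).
|A - A| = 1 + 2·6 = 13 (matches direct enumeration: 13).

|A - A| = 13


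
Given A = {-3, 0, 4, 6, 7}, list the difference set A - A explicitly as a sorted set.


A - A = {a - a' : a, a' ∈ A}.
Compute a - a' for each ordered pair (a, a'):
a = -3: -3--3=0, -3-0=-3, -3-4=-7, -3-6=-9, -3-7=-10
a = 0: 0--3=3, 0-0=0, 0-4=-4, 0-6=-6, 0-7=-7
a = 4: 4--3=7, 4-0=4, 4-4=0, 4-6=-2, 4-7=-3
a = 6: 6--3=9, 6-0=6, 6-4=2, 6-6=0, 6-7=-1
a = 7: 7--3=10, 7-0=7, 7-4=3, 7-6=1, 7-7=0
Collecting distinct values (and noting 0 appears from a-a):
A - A = {-10, -9, -7, -6, -4, -3, -2, -1, 0, 1, 2, 3, 4, 6, 7, 9, 10}
|A - A| = 17

A - A = {-10, -9, -7, -6, -4, -3, -2, -1, 0, 1, 2, 3, 4, 6, 7, 9, 10}


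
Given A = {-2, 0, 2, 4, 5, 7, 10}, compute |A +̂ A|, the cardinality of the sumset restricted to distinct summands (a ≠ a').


Restricted sumset: A +̂ A = {a + a' : a ∈ A, a' ∈ A, a ≠ a'}.
Equivalently, take A + A and drop any sum 2a that is achievable ONLY as a + a for a ∈ A (i.e. sums representable only with equal summands).
Enumerate pairs (a, a') with a < a' (symmetric, so each unordered pair gives one sum; this covers all a ≠ a'):
  -2 + 0 = -2
  -2 + 2 = 0
  -2 + 4 = 2
  -2 + 5 = 3
  -2 + 7 = 5
  -2 + 10 = 8
  0 + 2 = 2
  0 + 4 = 4
  0 + 5 = 5
  0 + 7 = 7
  0 + 10 = 10
  2 + 4 = 6
  2 + 5 = 7
  2 + 7 = 9
  2 + 10 = 12
  4 + 5 = 9
  4 + 7 = 11
  4 + 10 = 14
  5 + 7 = 12
  5 + 10 = 15
  7 + 10 = 17
Collected distinct sums: {-2, 0, 2, 3, 4, 5, 6, 7, 8, 9, 10, 11, 12, 14, 15, 17}
|A +̂ A| = 16
(Reference bound: |A +̂ A| ≥ 2|A| - 3 for |A| ≥ 2, with |A| = 7 giving ≥ 11.)

|A +̂ A| = 16


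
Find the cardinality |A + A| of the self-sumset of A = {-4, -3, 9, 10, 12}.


A + A = {a + a' : a, a' ∈ A}; |A| = 5.
General bounds: 2|A| - 1 ≤ |A + A| ≤ |A|(|A|+1)/2, i.e. 9 ≤ |A + A| ≤ 15.
Lower bound 2|A|-1 is attained iff A is an arithmetic progression.
Enumerate sums a + a' for a ≤ a' (symmetric, so this suffices):
a = -4: -4+-4=-8, -4+-3=-7, -4+9=5, -4+10=6, -4+12=8
a = -3: -3+-3=-6, -3+9=6, -3+10=7, -3+12=9
a = 9: 9+9=18, 9+10=19, 9+12=21
a = 10: 10+10=20, 10+12=22
a = 12: 12+12=24
Distinct sums: {-8, -7, -6, 5, 6, 7, 8, 9, 18, 19, 20, 21, 22, 24}
|A + A| = 14

|A + A| = 14


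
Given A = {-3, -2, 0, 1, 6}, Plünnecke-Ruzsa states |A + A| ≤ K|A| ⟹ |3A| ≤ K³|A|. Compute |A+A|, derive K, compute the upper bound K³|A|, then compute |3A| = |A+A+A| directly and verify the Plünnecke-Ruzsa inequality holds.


|A| = 5.
Step 1: Compute A + A by enumerating all 25 pairs.
A + A = {-6, -5, -4, -3, -2, -1, 0, 1, 2, 3, 4, 6, 7, 12}, so |A + A| = 14.
Step 2: Doubling constant K = |A + A|/|A| = 14/5 = 14/5 ≈ 2.8000.
Step 3: Plünnecke-Ruzsa gives |3A| ≤ K³·|A| = (2.8000)³ · 5 ≈ 109.7600.
Step 4: Compute 3A = A + A + A directly by enumerating all triples (a,b,c) ∈ A³; |3A| = 23.
Step 5: Check 23 ≤ 109.7600? Yes ✓.

K = 14/5, Plünnecke-Ruzsa bound K³|A| ≈ 109.7600, |3A| = 23, inequality holds.


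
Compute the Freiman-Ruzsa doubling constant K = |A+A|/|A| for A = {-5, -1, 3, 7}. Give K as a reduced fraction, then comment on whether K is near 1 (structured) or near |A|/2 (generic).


|A| = 4.
Compute A + A by enumerating all 16 pairs.
A + A = {-10, -6, -2, 2, 6, 10, 14}, so |A + A| = 7.
K = |A + A| / |A| = 7/4 (already in lowest terms) ≈ 1.7500.
Reference: AP of size 4 gives K = 7/4 ≈ 1.7500; a fully generic set of size 4 gives K ≈ 2.5000.

|A| = 4, |A + A| = 7, K = 7/4.


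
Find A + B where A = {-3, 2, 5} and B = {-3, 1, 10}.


A + B = {a + b : a ∈ A, b ∈ B}.
Enumerate all |A|·|B| = 3·3 = 9 pairs (a, b) and collect distinct sums.
a = -3: -3+-3=-6, -3+1=-2, -3+10=7
a = 2: 2+-3=-1, 2+1=3, 2+10=12
a = 5: 5+-3=2, 5+1=6, 5+10=15
Collecting distinct sums: A + B = {-6, -2, -1, 2, 3, 6, 7, 12, 15}
|A + B| = 9

A + B = {-6, -2, -1, 2, 3, 6, 7, 12, 15}


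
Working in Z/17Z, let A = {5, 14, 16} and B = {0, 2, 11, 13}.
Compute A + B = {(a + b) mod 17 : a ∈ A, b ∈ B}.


Work in Z/17Z: reduce every sum a + b modulo 17.
Enumerate all 12 pairs:
a = 5: 5+0=5, 5+2=7, 5+11=16, 5+13=1
a = 14: 14+0=14, 14+2=16, 14+11=8, 14+13=10
a = 16: 16+0=16, 16+2=1, 16+11=10, 16+13=12
Distinct residues collected: {1, 5, 7, 8, 10, 12, 14, 16}
|A + B| = 8 (out of 17 total residues).

A + B = {1, 5, 7, 8, 10, 12, 14, 16}


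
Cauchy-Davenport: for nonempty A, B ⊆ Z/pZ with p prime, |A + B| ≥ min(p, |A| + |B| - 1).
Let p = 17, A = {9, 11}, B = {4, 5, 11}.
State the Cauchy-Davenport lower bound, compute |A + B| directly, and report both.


Cauchy-Davenport: |A + B| ≥ min(p, |A| + |B| - 1) for A, B nonempty in Z/pZ.
|A| = 2, |B| = 3, p = 17.
CD lower bound = min(17, 2 + 3 - 1) = min(17, 4) = 4.
Compute A + B mod 17 directly:
a = 9: 9+4=13, 9+5=14, 9+11=3
a = 11: 11+4=15, 11+5=16, 11+11=5
A + B = {3, 5, 13, 14, 15, 16}, so |A + B| = 6.
Verify: 6 ≥ 4? Yes ✓.

CD lower bound = 4, actual |A + B| = 6.


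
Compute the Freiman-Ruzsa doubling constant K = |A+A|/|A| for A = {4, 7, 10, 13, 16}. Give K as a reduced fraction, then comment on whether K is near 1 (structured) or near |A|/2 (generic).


|A| = 5.
Compute A + A by enumerating all 25 pairs.
A + A = {8, 11, 14, 17, 20, 23, 26, 29, 32}, so |A + A| = 9.
K = |A + A| / |A| = 9/5 (already in lowest terms) ≈ 1.8000.
Reference: AP of size 5 gives K = 9/5 ≈ 1.8000; a fully generic set of size 5 gives K ≈ 3.0000.

|A| = 5, |A + A| = 9, K = 9/5.


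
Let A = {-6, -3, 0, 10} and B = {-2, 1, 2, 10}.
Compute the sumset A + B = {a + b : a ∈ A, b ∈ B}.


A + B = {a + b : a ∈ A, b ∈ B}.
Enumerate all |A|·|B| = 4·4 = 16 pairs (a, b) and collect distinct sums.
a = -6: -6+-2=-8, -6+1=-5, -6+2=-4, -6+10=4
a = -3: -3+-2=-5, -3+1=-2, -3+2=-1, -3+10=7
a = 0: 0+-2=-2, 0+1=1, 0+2=2, 0+10=10
a = 10: 10+-2=8, 10+1=11, 10+2=12, 10+10=20
Collecting distinct sums: A + B = {-8, -5, -4, -2, -1, 1, 2, 4, 7, 8, 10, 11, 12, 20}
|A + B| = 14

A + B = {-8, -5, -4, -2, -1, 1, 2, 4, 7, 8, 10, 11, 12, 20}


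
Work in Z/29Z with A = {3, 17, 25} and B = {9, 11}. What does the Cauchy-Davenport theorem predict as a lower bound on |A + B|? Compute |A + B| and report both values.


Cauchy-Davenport: |A + B| ≥ min(p, |A| + |B| - 1) for A, B nonempty in Z/pZ.
|A| = 3, |B| = 2, p = 29.
CD lower bound = min(29, 3 + 2 - 1) = min(29, 4) = 4.
Compute A + B mod 29 directly:
a = 3: 3+9=12, 3+11=14
a = 17: 17+9=26, 17+11=28
a = 25: 25+9=5, 25+11=7
A + B = {5, 7, 12, 14, 26, 28}, so |A + B| = 6.
Verify: 6 ≥ 4? Yes ✓.

CD lower bound = 4, actual |A + B| = 6.


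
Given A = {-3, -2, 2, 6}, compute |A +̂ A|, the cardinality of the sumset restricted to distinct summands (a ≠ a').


Restricted sumset: A +̂ A = {a + a' : a ∈ A, a' ∈ A, a ≠ a'}.
Equivalently, take A + A and drop any sum 2a that is achievable ONLY as a + a for a ∈ A (i.e. sums representable only with equal summands).
Enumerate pairs (a, a') with a < a' (symmetric, so each unordered pair gives one sum; this covers all a ≠ a'):
  -3 + -2 = -5
  -3 + 2 = -1
  -3 + 6 = 3
  -2 + 2 = 0
  -2 + 6 = 4
  2 + 6 = 8
Collected distinct sums: {-5, -1, 0, 3, 4, 8}
|A +̂ A| = 6
(Reference bound: |A +̂ A| ≥ 2|A| - 3 for |A| ≥ 2, with |A| = 4 giving ≥ 5.)

|A +̂ A| = 6
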